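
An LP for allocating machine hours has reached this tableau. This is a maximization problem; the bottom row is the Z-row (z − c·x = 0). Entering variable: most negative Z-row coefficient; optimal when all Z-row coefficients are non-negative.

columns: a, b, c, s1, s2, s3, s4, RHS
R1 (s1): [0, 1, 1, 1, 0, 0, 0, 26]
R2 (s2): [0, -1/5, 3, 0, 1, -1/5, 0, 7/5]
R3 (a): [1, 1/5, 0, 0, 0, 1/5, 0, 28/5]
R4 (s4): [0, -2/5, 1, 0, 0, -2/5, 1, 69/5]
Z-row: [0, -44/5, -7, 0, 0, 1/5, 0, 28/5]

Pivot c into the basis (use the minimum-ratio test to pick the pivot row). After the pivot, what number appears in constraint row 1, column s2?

Ratio test on column c — row 1: 26/1 = 26; row 2: (7/5)/3 = 7/15; row 3: entry 0 ≤ 0; row 4: (69/5)/1 = 69/5. Minimum is 7/15 at row 2 (s2 leaves); pivot element 3.
Divide row 2 by 3; eliminate column c from the other rows.
Row 1 update in column s2: 0 − 1·(1/3) = -1/3.

-1/3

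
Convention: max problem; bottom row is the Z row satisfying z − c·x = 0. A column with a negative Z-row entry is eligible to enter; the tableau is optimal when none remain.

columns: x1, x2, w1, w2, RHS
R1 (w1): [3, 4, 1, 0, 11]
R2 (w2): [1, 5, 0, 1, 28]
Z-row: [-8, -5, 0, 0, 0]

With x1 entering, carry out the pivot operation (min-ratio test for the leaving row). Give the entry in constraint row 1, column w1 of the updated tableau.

Ratio test on column x1 — row 1: 11/3 = 11/3; row 2: 28/1 = 28. Minimum is 11/3 at row 1 (w1 leaves); pivot element 3.
Divide row 1 by 3; eliminate column x1 from the other rows.
In the new row 1, the w1 entry is the old entry divided by the pivot: 1/3 = 1/3.

1/3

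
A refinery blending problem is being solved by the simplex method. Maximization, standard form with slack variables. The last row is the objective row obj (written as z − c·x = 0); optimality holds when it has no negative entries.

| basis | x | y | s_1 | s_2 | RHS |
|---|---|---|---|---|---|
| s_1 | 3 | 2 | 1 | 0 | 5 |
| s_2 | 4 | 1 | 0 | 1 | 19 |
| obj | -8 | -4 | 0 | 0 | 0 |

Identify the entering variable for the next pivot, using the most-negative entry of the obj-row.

Negative obj-row entries: x: -8, y: -4.
The most negative is -8 in column x, so x enters.

x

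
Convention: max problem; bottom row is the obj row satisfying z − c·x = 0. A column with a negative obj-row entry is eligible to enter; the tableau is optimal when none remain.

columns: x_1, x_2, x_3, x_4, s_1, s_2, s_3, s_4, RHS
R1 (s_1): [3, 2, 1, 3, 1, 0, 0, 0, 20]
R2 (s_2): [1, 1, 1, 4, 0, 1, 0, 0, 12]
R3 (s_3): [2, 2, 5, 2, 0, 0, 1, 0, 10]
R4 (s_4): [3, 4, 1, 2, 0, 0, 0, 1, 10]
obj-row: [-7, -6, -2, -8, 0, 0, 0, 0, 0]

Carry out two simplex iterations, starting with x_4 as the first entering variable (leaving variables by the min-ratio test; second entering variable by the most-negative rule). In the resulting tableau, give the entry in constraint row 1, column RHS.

37/5

Ratio test on column x_4 — row 1: 20/3 = 20/3; row 2: 12/4 = 3; row 3: 10/2 = 5; row 4: 10/2 = 5. Minimum is 3 at row 2 (s_2 leaves); pivot element 4.
Divide row 2 by 4; eliminate column x_4 from the other rows.
Second iteration: most negative obj-row entry is -5 in column x_1, so x_1 enters.
Ratio test on column x_1 — row 1: 11/(9/4) = 44/9; row 2: 3/(1/4) = 12; row 3: 4/(3/2) = 8/3; row 4: 4/(5/2) = 8/5. Minimum is 8/5 at row 4 (s_4 leaves); pivot element 5/2.
Divide row 4 by 5/2; eliminate column x_1 from the other rows.
After both pivots, the entry at constraint row 1, column RHS is 37/5.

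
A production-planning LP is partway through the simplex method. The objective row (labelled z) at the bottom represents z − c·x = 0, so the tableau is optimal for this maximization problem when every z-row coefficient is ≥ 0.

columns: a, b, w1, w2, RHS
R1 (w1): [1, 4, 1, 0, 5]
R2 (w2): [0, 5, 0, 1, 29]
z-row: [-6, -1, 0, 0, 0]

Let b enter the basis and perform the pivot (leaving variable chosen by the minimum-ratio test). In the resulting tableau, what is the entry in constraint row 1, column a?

1/4

Ratio test on column b — row 1: 5/4 = 5/4; row 2: 29/5 = 29/5. Minimum is 5/4 at row 1 (w1 leaves); pivot element 4.
Divide row 1 by 4; eliminate column b from the other rows.
In the new row 1, the a entry is the old entry divided by the pivot: 1/4 = 1/4.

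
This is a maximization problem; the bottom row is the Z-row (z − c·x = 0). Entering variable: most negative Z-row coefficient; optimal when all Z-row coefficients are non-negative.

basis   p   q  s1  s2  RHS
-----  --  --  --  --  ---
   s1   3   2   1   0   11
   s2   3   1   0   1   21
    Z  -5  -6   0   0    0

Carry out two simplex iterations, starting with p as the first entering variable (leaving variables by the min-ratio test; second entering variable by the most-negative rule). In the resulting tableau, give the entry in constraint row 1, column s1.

1/2

Ratio test on column p — row 1: 11/3 = 11/3; row 2: 21/3 = 7. Minimum is 11/3 at row 1 (s1 leaves); pivot element 3.
Divide row 1 by 3; eliminate column p from the other rows.
Second iteration: most negative Z-row entry is -8/3 in column q, so q enters.
Ratio test on column q — row 1: (11/3)/(2/3) = 11/2; row 2: entry -1 ≤ 0. Minimum is 11/2 at row 1 (p leaves); pivot element 2/3.
Divide row 1 by 2/3; eliminate column q from the other rows.
After both pivots, the entry at constraint row 1, column s1 is 1/2.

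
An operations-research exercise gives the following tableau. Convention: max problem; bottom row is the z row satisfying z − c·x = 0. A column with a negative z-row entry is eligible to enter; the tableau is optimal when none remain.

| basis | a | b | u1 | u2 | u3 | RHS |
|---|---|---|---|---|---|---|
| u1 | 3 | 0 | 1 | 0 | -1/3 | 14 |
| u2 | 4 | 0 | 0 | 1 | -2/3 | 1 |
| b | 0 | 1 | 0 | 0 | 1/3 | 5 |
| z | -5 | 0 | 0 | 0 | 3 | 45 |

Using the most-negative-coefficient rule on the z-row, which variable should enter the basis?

a

Negative z-row entries: a: -5.
The most negative is -5 in column a, so a enters.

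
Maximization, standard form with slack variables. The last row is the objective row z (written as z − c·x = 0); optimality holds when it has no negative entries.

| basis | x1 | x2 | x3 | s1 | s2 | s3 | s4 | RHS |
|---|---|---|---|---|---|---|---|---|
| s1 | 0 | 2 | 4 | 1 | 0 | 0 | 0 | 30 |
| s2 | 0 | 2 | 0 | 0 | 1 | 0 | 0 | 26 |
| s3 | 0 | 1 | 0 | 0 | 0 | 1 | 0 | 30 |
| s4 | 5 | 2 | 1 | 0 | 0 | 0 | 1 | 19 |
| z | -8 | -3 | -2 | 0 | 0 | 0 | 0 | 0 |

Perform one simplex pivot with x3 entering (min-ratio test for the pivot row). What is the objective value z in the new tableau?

Ratio test on column x3 — row 1: 30/4 = 15/2; row 2: entry 0 ≤ 0; row 3: entry 0 ≤ 0; row 4: 19/1 = 19. Minimum is 15/2 at row 1 (s1 leaves); pivot element 4.
Pivot on row 1; the z-row RHS becomes 0 − (-2)·(15/2) = 15.

15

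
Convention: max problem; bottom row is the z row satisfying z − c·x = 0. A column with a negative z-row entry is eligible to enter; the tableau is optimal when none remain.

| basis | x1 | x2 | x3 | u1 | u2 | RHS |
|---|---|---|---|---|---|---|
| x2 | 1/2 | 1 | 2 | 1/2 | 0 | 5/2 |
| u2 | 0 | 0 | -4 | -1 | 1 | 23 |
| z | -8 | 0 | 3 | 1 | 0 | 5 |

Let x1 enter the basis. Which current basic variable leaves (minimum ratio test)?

x2

Column x1 entries and ratios — x2: (5/2)/(1/2) = 5; u2: 0 ≤ 0, skip.
Smallest ratio is 5 in the row of x2, so x2 leaves.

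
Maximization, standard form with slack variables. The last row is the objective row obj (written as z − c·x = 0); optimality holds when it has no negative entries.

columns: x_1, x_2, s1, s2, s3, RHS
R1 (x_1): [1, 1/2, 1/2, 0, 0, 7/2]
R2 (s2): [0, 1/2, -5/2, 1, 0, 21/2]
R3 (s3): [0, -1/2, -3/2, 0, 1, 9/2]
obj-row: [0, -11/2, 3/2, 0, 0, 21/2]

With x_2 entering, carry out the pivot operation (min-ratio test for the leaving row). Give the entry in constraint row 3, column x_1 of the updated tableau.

Ratio test on column x_2 — row 1: (7/2)/(1/2) = 7; row 2: (21/2)/(1/2) = 21; row 3: entry -1/2 ≤ 0. Minimum is 7 at row 1 (x_1 leaves); pivot element 1/2.
Divide row 1 by 1/2; eliminate column x_2 from the other rows.
Row 3 update in column x_1: 0 − (-1/2)·2 = 1.

1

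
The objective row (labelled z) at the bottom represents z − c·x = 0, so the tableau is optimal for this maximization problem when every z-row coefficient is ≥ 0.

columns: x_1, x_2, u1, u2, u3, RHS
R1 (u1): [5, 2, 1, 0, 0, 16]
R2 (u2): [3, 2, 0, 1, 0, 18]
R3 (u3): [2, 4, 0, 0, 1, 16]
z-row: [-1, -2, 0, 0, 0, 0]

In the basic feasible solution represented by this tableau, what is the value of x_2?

x_2 is not in the basis, so in the current basic feasible solution x_2 = 0.

0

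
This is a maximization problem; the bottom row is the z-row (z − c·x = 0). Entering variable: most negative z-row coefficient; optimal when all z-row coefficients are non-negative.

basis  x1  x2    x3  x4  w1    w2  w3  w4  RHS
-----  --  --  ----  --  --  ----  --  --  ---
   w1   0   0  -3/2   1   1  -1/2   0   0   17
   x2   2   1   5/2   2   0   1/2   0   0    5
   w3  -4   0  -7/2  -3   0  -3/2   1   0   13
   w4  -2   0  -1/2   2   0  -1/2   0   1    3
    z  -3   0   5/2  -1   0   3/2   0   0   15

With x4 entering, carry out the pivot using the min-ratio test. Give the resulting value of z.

Ratio test on column x4 — row 1: 17/1 = 17; row 2: 5/2 = 5/2; row 3: entry -3 ≤ 0; row 4: 3/2 = 3/2. Minimum is 3/2 at row 4 (w4 leaves); pivot element 2.
Pivot on row 4; the z-row RHS becomes 15 − (-1)·(3/2) = 33/2.

33/2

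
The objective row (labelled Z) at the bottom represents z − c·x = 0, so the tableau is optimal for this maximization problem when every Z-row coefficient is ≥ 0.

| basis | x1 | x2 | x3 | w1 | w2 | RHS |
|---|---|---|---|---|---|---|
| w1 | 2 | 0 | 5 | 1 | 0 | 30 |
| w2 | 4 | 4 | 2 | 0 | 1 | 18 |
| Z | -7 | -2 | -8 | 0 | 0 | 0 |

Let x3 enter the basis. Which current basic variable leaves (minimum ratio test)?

Column x3 entries and ratios — w1: 30/5 = 6; w2: 18/2 = 9.
Smallest ratio is 6 in the row of w1, so w1 leaves.

w1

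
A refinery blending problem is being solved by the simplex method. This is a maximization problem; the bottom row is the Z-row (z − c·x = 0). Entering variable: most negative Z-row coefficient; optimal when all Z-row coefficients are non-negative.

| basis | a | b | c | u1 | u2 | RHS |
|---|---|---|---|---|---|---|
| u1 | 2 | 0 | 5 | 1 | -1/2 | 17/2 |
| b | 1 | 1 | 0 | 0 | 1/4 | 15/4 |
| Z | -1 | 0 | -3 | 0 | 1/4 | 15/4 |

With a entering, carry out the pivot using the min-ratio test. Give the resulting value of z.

Ratio test on column a — row 1: (17/2)/2 = 17/4; row 2: (15/4)/1 = 15/4. Minimum is 15/4 at row 2 (b leaves); pivot element 1.
Pivot on row 2; the Z-row RHS becomes 15/4 − (-1)·(15/4) = 15/2.

15/2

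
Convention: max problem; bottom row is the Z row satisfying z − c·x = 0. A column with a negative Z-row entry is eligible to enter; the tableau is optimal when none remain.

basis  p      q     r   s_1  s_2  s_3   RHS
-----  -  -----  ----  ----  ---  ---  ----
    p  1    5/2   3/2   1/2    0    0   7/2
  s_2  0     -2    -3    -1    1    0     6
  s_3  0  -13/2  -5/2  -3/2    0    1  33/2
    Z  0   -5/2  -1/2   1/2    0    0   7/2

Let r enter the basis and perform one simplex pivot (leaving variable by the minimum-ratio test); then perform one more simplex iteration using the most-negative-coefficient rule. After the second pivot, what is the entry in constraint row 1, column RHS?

7/5

Ratio test on column r — row 1: (7/2)/(3/2) = 7/3; row 2: entry -3 ≤ 0; row 3: entry -5/2 ≤ 0. Minimum is 7/3 at row 1 (p leaves); pivot element 3/2.
Divide row 1 by 3/2; eliminate column r from the other rows.
Second iteration: most negative Z-row entry is -5/3 in column q, so q enters.
Ratio test on column q — row 1: (7/3)/(5/3) = 7/5; row 2: 13/3 = 13/3; row 3: entry -7/3 ≤ 0. Minimum is 7/5 at row 1 (r leaves); pivot element 5/3.
Divide row 1 by 5/3; eliminate column q from the other rows.
After both pivots, the entry at constraint row 1, column RHS is 7/5.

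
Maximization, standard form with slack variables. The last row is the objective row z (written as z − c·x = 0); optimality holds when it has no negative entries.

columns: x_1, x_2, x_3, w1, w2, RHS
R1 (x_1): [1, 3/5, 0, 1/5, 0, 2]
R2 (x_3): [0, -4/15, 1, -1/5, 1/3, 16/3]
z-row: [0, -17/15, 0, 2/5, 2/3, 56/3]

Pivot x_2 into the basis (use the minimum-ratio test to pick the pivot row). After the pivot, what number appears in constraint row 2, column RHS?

56/9

Ratio test on column x_2 — row 1: 2/(3/5) = 10/3; row 2: entry -4/15 ≤ 0. Minimum is 10/3 at row 1 (x_1 leaves); pivot element 3/5.
Divide row 1 by 3/5; eliminate column x_2 from the other rows.
Row 2 update in column RHS: 16/3 − (-4/15)·(10/3) = 56/9.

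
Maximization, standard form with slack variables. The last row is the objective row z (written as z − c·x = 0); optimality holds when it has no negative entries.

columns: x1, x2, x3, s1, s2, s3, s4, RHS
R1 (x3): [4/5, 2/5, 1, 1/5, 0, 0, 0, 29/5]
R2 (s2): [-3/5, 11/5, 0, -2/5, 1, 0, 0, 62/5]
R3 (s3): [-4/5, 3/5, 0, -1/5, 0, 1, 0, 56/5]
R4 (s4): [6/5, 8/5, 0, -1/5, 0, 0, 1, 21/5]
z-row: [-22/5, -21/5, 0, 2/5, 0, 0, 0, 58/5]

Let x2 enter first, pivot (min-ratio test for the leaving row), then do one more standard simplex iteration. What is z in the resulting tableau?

Ratio test on column x2 — row 1: (29/5)/(2/5) = 29/2; row 2: (62/5)/(11/5) = 62/11; row 3: (56/5)/(3/5) = 56/3; row 4: (21/5)/(8/5) = 21/8. Minimum is 21/8 at row 4 (s4 leaves); pivot element 8/5.
Pivot on row 4; the z-row RHS becomes 58/5 − (-21/5)·(21/8) = 181/8.
Next entering variable (most negative z-row entry -5/4): x1.
Ratio test on column x1 — row 1: (19/4)/(1/2) = 19/2; row 2: entry -9/4 ≤ 0; row 3: entry -5/4 ≤ 0; row 4: (21/8)/(3/4) = 7/2. Minimum is 7/2 at row 4 (x2 leaves); pivot element 3/4.
After the second pivot the z-row RHS is 181/8 − (-5/4)·(7/2) = 27.

27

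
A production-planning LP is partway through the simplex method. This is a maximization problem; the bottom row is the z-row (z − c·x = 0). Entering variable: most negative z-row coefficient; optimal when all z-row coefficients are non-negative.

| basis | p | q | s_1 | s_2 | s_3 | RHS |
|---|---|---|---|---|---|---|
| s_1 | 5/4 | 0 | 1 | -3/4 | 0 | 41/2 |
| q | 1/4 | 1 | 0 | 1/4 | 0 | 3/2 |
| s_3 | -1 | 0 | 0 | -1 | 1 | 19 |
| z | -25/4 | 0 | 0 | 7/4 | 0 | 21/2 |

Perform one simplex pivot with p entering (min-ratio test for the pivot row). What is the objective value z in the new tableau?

48

Ratio test on column p — row 1: (41/2)/(5/4) = 82/5; row 2: (3/2)/(1/4) = 6; row 3: entry -1 ≤ 0. Minimum is 6 at row 2 (q leaves); pivot element 1/4.
Pivot on row 2; the z-row RHS becomes 21/2 − (-25/4)·6 = 48.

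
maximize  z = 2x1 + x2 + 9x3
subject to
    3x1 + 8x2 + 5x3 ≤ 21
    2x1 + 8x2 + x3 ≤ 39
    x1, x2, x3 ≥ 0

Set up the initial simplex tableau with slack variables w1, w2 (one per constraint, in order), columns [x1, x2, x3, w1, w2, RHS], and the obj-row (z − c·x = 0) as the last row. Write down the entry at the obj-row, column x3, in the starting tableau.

The obj-row carries the negated objective coefficients: the x3 entry is -9.

-9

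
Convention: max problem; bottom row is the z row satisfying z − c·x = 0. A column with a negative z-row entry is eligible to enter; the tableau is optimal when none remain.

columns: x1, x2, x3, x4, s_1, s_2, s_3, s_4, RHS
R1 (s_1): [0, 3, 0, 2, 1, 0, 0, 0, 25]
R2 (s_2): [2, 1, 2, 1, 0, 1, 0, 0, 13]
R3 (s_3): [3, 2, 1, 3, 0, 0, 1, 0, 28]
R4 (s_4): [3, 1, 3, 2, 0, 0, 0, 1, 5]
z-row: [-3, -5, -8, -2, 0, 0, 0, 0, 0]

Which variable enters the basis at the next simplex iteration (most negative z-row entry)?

x3

Negative z-row entries: x1: -3, x2: -5, x3: -8, x4: -2.
The most negative is -8 in column x3, so x3 enters.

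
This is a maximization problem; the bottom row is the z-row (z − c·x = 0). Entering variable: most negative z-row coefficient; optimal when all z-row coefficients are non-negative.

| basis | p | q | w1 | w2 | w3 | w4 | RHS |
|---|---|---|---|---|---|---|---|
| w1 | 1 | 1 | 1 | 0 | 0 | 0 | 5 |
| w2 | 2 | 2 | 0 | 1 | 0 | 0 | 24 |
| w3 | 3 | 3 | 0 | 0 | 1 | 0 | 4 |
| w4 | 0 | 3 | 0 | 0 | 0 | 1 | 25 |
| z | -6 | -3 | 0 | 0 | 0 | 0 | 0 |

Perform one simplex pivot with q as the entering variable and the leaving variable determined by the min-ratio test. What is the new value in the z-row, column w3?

Ratio test on column q — row 1: 5/1 = 5; row 2: 24/2 = 12; row 3: 4/3 = 4/3; row 4: 25/3 = 25/3. Minimum is 4/3 at row 3 (w3 leaves); pivot element 3.
Divide row 3 by 3; eliminate column q from the other rows.
z-row update in column w3: 0 − (-3)·(1/3) = 1.

1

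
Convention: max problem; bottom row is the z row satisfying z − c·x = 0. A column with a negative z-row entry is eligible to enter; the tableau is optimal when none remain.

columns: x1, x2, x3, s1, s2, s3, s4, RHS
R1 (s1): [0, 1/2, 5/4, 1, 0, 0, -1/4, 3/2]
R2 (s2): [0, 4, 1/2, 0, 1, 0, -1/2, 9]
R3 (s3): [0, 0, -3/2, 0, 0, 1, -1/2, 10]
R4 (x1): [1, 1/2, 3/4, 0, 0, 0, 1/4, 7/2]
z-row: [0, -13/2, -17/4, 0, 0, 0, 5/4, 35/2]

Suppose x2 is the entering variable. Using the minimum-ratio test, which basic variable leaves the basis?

s2

Column x2 entries and ratios — s1: (3/2)/(1/2) = 3; s2: 9/4 = 9/4; s3: 0 ≤ 0, skip; x1: (7/2)/(1/2) = 7.
Smallest ratio is 9/4 in the row of s2, so s2 leaves.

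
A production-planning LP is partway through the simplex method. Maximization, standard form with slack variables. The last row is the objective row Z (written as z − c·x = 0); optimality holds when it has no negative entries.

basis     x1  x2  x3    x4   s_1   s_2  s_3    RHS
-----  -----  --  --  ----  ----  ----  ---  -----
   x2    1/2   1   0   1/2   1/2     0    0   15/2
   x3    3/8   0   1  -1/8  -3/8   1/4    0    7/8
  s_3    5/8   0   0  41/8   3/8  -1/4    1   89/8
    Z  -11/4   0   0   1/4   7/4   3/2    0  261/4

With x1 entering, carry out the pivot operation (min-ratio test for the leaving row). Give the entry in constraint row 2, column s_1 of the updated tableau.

Ratio test on column x1 — row 1: (15/2)/(1/2) = 15; row 2: (7/8)/(3/8) = 7/3; row 3: (89/8)/(5/8) = 89/5. Minimum is 7/3 at row 2 (x3 leaves); pivot element 3/8.
Divide row 2 by 3/8; eliminate column x1 from the other rows.
In the new row 2, the s_1 entry is the old entry divided by the pivot: (-3/8)/(3/8) = -1.

-1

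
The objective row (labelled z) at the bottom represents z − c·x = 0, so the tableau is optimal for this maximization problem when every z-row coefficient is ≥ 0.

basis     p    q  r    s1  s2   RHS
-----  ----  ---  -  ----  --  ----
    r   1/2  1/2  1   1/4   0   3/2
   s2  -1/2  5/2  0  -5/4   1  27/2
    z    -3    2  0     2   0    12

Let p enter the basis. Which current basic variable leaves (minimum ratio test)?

Column p entries and ratios — r: (3/2)/(1/2) = 3; s2: -1/2 ≤ 0, skip.
Smallest ratio is 3 in the row of r, so r leaves.

r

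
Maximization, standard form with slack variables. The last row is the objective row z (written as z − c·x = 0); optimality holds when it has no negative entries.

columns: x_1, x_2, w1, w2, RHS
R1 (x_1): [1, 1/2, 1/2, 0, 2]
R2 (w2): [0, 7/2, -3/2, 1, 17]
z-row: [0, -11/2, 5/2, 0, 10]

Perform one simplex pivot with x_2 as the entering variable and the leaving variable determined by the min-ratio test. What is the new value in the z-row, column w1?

8

Ratio test on column x_2 — row 1: 2/(1/2) = 4; row 2: 17/(7/2) = 34/7. Minimum is 4 at row 1 (x_1 leaves); pivot element 1/2.
Divide row 1 by 1/2; eliminate column x_2 from the other rows.
z-row update in column w1: 5/2 − (-11/2)·1 = 8.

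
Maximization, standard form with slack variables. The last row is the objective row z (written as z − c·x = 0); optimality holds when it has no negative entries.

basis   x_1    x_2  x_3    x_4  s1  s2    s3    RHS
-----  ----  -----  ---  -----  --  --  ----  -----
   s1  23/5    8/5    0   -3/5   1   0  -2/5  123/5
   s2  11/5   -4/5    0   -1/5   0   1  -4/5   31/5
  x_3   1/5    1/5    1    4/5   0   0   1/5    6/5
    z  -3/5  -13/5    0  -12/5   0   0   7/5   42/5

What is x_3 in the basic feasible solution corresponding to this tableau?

6/5

x_3 is basic (row 3); its value is the RHS of that row, 6/5.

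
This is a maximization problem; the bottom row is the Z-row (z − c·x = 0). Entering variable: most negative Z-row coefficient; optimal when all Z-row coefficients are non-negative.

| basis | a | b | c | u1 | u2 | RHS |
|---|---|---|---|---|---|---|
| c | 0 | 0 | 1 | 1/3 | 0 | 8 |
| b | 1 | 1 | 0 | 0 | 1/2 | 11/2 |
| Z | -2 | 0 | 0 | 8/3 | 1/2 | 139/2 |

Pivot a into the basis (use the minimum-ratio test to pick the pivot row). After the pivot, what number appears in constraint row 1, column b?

Ratio test on column a — row 1: entry 0 ≤ 0; row 2: (11/2)/1 = 11/2. Minimum is 11/2 at row 2 (b leaves); pivot element 1.
Divide row 2 by 1; eliminate column a from the other rows.
Row 1 update in column b: 0 − 0·1 = 0.

0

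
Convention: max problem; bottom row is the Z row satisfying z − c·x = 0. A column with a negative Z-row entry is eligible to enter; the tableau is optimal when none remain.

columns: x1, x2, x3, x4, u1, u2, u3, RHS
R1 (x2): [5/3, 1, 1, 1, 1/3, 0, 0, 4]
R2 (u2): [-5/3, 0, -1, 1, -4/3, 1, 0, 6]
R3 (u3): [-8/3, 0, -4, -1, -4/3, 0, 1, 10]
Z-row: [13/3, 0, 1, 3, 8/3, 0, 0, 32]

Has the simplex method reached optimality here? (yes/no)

Every Z-row coefficient is ≥ 0, so the tableau is optimal.

yes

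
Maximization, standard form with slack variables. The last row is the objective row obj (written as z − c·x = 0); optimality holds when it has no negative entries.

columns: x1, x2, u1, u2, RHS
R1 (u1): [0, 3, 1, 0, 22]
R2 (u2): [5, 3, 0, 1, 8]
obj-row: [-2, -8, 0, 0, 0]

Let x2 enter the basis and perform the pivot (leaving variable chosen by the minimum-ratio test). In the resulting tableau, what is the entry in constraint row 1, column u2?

Ratio test on column x2 — row 1: 22/3 = 22/3; row 2: 8/3 = 8/3. Minimum is 8/3 at row 2 (u2 leaves); pivot element 3.
Divide row 2 by 3; eliminate column x2 from the other rows.
Row 1 update in column u2: 0 − 3·(1/3) = -1.

-1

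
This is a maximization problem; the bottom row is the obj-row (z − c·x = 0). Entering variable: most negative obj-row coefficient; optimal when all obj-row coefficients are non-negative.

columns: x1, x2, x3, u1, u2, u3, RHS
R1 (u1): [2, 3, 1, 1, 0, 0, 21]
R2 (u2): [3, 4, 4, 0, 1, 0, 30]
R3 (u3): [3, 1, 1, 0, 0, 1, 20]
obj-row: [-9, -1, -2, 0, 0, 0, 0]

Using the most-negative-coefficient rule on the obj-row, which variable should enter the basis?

Negative obj-row entries: x1: -9, x2: -1, x3: -2.
The most negative is -9 in column x1, so x1 enters.

x1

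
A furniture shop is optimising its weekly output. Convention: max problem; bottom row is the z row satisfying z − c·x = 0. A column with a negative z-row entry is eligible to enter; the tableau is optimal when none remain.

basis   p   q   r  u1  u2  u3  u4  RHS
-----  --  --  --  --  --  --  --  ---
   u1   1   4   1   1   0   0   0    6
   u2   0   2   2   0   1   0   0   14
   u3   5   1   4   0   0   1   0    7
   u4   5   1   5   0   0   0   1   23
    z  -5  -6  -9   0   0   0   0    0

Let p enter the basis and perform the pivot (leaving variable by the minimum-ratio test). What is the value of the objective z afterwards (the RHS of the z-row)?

7

Ratio test on column p — row 1: 6/1 = 6; row 2: entry 0 ≤ 0; row 3: 7/5 = 7/5; row 4: 23/5 = 23/5. Minimum is 7/5 at row 3 (u3 leaves); pivot element 5.
Pivot on row 3; the z-row RHS becomes 0 − (-5)·(7/5) = 7.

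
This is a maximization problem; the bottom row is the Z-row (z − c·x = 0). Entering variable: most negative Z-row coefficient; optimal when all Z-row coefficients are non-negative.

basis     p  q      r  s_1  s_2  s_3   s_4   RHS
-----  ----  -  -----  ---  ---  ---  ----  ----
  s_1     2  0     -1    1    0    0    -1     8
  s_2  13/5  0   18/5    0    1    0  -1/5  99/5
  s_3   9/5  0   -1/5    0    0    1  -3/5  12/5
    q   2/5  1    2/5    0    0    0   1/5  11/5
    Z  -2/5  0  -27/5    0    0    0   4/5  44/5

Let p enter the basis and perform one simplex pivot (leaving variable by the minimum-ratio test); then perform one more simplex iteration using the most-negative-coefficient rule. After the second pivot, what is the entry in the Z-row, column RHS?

119/4

Ratio test on column p — row 1: 8/2 = 4; row 2: (99/5)/(13/5) = 99/13; row 3: (12/5)/(9/5) = 4/3; row 4: (11/5)/(2/5) = 11/2. Minimum is 4/3 at row 3 (s_3 leaves); pivot element 9/5.
Divide row 3 by 9/5; eliminate column p from the other rows.
Second iteration: most negative Z-row entry is -49/9 in column r, so r enters.
Ratio test on column r — row 1: entry -7/9 ≤ 0; row 2: (49/3)/(35/9) = 21/5; row 3: entry -1/9 ≤ 0; row 4: (5/3)/(4/9) = 15/4. Minimum is 15/4 at row 4 (q leaves); pivot element 4/9.
Divide row 4 by 4/9; eliminate column r from the other rows.
After both pivots, the entry at the Z-row, column RHS is 119/4.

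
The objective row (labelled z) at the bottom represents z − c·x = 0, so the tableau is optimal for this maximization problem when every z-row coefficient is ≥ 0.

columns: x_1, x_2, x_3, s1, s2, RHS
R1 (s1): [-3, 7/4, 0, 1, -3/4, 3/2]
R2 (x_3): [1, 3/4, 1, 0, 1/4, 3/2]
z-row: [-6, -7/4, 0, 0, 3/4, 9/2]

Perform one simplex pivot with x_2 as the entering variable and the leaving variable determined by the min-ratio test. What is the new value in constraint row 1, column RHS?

6/7

Ratio test on column x_2 — row 1: (3/2)/(7/4) = 6/7; row 2: (3/2)/(3/4) = 2. Minimum is 6/7 at row 1 (s1 leaves); pivot element 7/4.
Divide row 1 by 7/4; eliminate column x_2 from the other rows.
In the new row 1, the RHS entry is the old entry divided by the pivot: (3/2)/(7/4) = 6/7.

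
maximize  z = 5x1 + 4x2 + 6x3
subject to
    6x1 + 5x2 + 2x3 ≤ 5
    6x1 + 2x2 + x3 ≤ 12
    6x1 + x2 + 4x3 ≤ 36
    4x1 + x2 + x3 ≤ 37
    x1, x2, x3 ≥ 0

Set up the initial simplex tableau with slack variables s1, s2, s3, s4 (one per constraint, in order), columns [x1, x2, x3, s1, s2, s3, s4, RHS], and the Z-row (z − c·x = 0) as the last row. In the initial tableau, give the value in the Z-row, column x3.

The Z-row carries the negated objective coefficients: the x3 entry is -6.

-6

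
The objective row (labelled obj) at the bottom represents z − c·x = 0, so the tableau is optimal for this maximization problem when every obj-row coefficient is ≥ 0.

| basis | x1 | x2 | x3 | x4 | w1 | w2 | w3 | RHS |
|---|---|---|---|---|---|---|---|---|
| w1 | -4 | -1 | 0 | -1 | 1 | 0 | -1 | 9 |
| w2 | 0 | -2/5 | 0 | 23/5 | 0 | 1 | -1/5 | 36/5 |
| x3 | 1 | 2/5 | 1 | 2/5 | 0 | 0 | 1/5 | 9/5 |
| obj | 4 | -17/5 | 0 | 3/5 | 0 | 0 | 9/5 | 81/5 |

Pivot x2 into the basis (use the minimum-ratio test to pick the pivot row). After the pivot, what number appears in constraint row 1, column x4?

Ratio test on column x2 — row 1: entry -1 ≤ 0; row 2: entry -2/5 ≤ 0; row 3: (9/5)/(2/5) = 9/2. Minimum is 9/2 at row 3 (x3 leaves); pivot element 2/5.
Divide row 3 by 2/5; eliminate column x2 from the other rows.
Row 1 update in column x4: -1 − (-1)·1 = 0.

0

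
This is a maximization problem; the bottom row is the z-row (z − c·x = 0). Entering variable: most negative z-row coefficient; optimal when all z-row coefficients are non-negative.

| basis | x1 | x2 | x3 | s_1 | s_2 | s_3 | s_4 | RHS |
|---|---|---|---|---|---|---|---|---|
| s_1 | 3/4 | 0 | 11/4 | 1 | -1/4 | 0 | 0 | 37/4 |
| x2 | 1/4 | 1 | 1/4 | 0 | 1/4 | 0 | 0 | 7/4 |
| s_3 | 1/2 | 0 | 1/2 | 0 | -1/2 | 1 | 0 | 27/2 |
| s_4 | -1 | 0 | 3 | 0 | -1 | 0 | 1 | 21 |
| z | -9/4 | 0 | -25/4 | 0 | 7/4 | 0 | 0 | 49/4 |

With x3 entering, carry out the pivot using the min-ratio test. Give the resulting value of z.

Ratio test on column x3 — row 1: (37/4)/(11/4) = 37/11; row 2: (7/4)/(1/4) = 7; row 3: (27/2)/(1/2) = 27; row 4: 21/3 = 7. Minimum is 37/11 at row 1 (s_1 leaves); pivot element 11/4.
Pivot on row 1; the z-row RHS becomes 49/4 − (-25/4)·(37/11) = 366/11.

366/11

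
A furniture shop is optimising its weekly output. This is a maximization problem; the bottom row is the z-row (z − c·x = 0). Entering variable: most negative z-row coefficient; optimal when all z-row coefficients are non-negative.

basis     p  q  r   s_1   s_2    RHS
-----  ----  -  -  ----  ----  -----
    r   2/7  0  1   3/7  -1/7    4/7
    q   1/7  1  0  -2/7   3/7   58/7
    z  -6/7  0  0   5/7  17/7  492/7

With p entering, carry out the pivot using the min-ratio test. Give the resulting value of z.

Ratio test on column p — row 1: (4/7)/(2/7) = 2; row 2: (58/7)/(1/7) = 58. Minimum is 2 at row 1 (r leaves); pivot element 2/7.
Pivot on row 1; the z-row RHS becomes 492/7 − (-6/7)·2 = 72.

72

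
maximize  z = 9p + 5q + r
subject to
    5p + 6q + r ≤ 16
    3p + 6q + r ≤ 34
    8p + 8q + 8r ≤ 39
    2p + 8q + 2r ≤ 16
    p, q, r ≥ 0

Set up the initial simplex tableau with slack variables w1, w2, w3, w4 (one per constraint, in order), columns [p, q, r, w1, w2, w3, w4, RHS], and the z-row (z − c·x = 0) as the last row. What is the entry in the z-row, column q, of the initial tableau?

The z-row carries the negated objective coefficients: the q entry is -5.

-5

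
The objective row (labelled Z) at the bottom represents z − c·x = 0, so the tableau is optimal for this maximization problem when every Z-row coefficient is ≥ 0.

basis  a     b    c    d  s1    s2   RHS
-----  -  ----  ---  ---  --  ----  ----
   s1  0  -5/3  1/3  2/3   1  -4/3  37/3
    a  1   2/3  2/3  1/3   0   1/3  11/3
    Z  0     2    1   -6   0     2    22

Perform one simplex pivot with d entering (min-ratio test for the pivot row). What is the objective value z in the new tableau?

88

Ratio test on column d — row 1: (37/3)/(2/3) = 37/2; row 2: (11/3)/(1/3) = 11. Minimum is 11 at row 2 (a leaves); pivot element 1/3.
Pivot on row 2; the Z-row RHS becomes 22 − (-6)·11 = 88.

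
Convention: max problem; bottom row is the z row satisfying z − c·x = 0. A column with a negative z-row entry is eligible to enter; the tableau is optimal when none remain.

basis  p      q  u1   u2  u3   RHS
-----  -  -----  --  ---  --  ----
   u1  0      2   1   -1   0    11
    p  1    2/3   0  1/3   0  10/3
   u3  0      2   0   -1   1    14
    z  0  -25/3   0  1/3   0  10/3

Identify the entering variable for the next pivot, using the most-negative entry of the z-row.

q

Negative z-row entries: q: -25/3.
The most negative is -25/3 in column q, so q enters.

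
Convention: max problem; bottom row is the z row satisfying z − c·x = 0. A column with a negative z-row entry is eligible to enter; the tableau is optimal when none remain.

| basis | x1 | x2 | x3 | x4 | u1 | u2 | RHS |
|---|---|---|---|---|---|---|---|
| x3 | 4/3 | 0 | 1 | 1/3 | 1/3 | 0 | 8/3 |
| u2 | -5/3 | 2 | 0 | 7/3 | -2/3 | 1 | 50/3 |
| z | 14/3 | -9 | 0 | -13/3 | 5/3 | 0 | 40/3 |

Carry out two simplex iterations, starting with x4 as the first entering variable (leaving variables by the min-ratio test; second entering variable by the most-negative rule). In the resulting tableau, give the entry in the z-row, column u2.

9/2

Ratio test on column x4 — row 1: (8/3)/(1/3) = 8; row 2: (50/3)/(7/3) = 50/7. Minimum is 50/7 at row 2 (u2 leaves); pivot element 7/3.
Divide row 2 by 7/3; eliminate column x4 from the other rows.
Second iteration: most negative z-row entry is -37/7 in column x2, so x2 enters.
Ratio test on column x2 — row 1: entry -2/7 ≤ 0; row 2: (50/7)/(6/7) = 25/3. Minimum is 25/3 at row 2 (x4 leaves); pivot element 6/7.
Divide row 2 by 6/7; eliminate column x2 from the other rows.
After both pivots, the entry at the z-row, column u2 is 9/2.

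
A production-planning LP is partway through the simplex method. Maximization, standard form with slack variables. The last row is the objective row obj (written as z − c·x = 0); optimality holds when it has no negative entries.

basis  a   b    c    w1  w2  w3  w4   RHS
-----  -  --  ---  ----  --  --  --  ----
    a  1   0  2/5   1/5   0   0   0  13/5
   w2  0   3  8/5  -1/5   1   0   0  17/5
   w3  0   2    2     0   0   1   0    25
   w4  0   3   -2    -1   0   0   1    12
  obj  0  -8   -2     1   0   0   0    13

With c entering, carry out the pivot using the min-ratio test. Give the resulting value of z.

Ratio test on column c — row 1: (13/5)/(2/5) = 13/2; row 2: (17/5)/(8/5) = 17/8; row 3: 25/2 = 25/2; row 4: entry -2 ≤ 0. Minimum is 17/8 at row 2 (w2 leaves); pivot element 8/5.
Pivot on row 2; the obj-row RHS becomes 13 − (-2)·(17/8) = 69/4.

69/4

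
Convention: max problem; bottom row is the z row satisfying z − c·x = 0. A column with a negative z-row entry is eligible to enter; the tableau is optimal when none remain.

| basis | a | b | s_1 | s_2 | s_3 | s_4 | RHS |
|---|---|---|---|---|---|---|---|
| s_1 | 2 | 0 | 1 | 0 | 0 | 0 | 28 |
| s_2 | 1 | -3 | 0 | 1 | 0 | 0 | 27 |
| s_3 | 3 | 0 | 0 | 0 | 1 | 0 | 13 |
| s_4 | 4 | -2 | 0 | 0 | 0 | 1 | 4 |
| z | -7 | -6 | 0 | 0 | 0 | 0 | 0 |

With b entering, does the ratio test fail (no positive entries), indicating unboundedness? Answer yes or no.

yes

Every constraint-row entry in column b is ≤ 0, so increasing b is unbounded.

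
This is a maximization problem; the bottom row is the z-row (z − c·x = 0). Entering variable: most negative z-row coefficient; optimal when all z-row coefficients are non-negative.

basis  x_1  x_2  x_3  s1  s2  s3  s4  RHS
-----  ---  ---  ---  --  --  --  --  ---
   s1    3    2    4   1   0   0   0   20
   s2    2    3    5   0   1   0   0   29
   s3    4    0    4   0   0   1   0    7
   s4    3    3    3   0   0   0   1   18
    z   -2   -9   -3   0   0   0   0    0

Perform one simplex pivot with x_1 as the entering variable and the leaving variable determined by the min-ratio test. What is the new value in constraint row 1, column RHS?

59/4

Ratio test on column x_1 — row 1: 20/3 = 20/3; row 2: 29/2 = 29/2; row 3: 7/4 = 7/4; row 4: 18/3 = 6. Minimum is 7/4 at row 3 (s3 leaves); pivot element 4.
Divide row 3 by 4; eliminate column x_1 from the other rows.
Row 1 update in column RHS: 20 − 3·(7/4) = 59/4.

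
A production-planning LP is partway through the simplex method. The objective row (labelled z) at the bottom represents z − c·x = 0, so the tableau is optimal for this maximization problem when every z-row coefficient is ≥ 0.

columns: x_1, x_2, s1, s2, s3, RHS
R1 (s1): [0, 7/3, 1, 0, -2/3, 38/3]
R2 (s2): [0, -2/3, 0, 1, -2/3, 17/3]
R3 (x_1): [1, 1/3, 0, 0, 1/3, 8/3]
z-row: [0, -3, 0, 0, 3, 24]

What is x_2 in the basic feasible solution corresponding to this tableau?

0

x_2 is not in the basis, so in the current basic feasible solution x_2 = 0.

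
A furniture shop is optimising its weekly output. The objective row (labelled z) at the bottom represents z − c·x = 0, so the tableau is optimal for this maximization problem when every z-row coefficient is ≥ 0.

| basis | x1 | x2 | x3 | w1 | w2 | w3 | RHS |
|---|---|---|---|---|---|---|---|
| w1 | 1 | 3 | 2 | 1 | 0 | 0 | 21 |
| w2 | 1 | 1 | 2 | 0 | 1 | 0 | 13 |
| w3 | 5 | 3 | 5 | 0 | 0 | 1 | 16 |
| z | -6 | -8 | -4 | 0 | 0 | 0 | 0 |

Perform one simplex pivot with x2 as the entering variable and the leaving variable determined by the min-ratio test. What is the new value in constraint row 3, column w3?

1/3

Ratio test on column x2 — row 1: 21/3 = 7; row 2: 13/1 = 13; row 3: 16/3 = 16/3. Minimum is 16/3 at row 3 (w3 leaves); pivot element 3.
Divide row 3 by 3; eliminate column x2 from the other rows.
In the new row 3, the w3 entry is the old entry divided by the pivot: 1/3 = 1/3.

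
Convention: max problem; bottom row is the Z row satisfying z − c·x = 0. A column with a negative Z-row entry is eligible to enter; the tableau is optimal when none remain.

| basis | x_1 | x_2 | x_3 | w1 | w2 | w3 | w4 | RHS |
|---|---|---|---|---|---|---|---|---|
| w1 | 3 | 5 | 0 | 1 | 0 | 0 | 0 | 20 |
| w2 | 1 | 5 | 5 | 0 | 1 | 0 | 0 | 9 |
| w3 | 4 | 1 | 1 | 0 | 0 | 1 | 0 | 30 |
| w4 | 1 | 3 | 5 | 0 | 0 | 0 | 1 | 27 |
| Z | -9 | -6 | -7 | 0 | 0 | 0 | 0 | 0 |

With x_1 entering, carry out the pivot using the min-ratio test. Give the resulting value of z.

Ratio test on column x_1 — row 1: 20/3 = 20/3; row 2: 9/1 = 9; row 3: 30/4 = 15/2; row 4: 27/1 = 27. Minimum is 20/3 at row 1 (w1 leaves); pivot element 3.
Pivot on row 1; the Z-row RHS becomes 0 − (-9)·(20/3) = 60.

60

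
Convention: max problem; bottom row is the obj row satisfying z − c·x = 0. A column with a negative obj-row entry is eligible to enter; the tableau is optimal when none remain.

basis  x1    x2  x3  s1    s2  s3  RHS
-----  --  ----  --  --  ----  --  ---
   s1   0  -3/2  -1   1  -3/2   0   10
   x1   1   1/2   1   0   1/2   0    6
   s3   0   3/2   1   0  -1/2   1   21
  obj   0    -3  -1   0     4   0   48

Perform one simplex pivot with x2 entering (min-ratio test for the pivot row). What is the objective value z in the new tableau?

Ratio test on column x2 — row 1: entry -3/2 ≤ 0; row 2: 6/(1/2) = 12; row 3: 21/(3/2) = 14. Minimum is 12 at row 2 (x1 leaves); pivot element 1/2.
Pivot on row 2; the obj-row RHS becomes 48 − (-3)·12 = 84.

84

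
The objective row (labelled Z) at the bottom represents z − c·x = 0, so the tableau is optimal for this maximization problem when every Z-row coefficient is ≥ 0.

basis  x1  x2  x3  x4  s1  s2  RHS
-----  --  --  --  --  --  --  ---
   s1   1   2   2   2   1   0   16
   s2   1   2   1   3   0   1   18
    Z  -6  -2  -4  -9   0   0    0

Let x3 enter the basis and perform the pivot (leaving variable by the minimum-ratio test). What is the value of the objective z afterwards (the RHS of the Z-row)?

32

Ratio test on column x3 — row 1: 16/2 = 8; row 2: 18/1 = 18. Minimum is 8 at row 1 (s1 leaves); pivot element 2.
Pivot on row 1; the Z-row RHS becomes 0 − (-4)·8 = 32.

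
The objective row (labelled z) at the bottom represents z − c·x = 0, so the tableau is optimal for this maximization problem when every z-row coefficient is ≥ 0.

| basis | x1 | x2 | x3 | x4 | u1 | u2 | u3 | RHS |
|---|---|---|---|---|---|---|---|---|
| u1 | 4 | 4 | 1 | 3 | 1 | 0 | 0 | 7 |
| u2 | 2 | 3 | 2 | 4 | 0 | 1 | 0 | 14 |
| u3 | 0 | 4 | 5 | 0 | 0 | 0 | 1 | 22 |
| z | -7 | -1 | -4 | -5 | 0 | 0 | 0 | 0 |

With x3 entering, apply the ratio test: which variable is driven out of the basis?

u3

Column x3 entries and ratios — u1: 7/1 = 7; u2: 14/2 = 7; u3: 22/5 = 22/5.
Smallest ratio is 22/5 in the row of u3, so u3 leaves.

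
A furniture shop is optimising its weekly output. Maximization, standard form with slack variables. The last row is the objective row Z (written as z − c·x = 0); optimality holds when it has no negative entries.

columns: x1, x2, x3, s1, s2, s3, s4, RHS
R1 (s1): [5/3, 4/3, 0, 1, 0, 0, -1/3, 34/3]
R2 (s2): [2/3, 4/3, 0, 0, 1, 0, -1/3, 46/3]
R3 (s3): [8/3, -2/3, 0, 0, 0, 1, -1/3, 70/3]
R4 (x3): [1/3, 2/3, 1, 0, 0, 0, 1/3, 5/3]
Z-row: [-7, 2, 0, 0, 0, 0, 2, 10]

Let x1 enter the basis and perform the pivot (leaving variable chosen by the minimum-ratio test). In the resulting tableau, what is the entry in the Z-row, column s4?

9

Ratio test on column x1 — row 1: (34/3)/(5/3) = 34/5; row 2: (46/3)/(2/3) = 23; row 3: (70/3)/(8/3) = 35/4; row 4: (5/3)/(1/3) = 5. Minimum is 5 at row 4 (x3 leaves); pivot element 1/3.
Divide row 4 by 1/3; eliminate column x1 from the other rows.
Z-row update in column s4: 2 − (-7)·1 = 9.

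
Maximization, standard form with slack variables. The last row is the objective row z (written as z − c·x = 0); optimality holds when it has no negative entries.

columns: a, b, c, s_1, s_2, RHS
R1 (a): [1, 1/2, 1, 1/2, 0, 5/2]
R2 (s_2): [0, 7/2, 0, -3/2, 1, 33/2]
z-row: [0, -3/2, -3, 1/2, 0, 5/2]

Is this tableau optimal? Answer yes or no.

no

The z-row has a negative entry -3 in column c, so it is not optimal.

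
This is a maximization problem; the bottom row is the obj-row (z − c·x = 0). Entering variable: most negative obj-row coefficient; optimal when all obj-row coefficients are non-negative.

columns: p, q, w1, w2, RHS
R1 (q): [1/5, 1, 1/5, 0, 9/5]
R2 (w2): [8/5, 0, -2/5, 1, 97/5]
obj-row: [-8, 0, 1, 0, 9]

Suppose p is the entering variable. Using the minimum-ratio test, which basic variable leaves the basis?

Column p entries and ratios — q: (9/5)/(1/5) = 9; w2: (97/5)/(8/5) = 97/8.
Smallest ratio is 9 in the row of q, so q leaves.

q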